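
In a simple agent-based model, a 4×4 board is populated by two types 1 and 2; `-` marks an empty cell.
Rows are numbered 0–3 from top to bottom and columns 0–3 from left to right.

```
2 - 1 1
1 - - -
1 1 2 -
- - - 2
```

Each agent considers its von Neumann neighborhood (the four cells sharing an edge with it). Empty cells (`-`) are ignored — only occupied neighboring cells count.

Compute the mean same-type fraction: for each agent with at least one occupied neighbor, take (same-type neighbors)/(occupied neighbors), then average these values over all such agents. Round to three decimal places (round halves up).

(0,0)2 0/1
(0,2)1 1/1
(0,3)1 1/1
(1,0)1 1/2
(2,0)1 2/2
(2,1)1 1/2
(2,2)2 0/1
(3,3)2 — no occupied neighbors
Sum over 7 agents: 0/1 + 1/1 + 1/1 + 1/2 + 2/2 + 1/2 + 0/1 = 4; mean = 4 ÷ 7 = 4/7 = 0.571428… → 0.571.

0.571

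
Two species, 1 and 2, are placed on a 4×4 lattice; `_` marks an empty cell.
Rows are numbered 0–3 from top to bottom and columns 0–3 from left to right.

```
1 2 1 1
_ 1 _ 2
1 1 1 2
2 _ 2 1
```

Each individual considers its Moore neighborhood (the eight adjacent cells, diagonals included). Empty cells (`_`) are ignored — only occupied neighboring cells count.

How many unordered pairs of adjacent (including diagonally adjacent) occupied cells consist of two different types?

Scan each occupied cell's neighbors to the right and below (and the two forward diagonals) so each pair is counted once.
From row 0: 5 unlike of 8 pairs (running 5/8).
From row 1: 1 unlike of 5 pairs (running 6/13).
From row 2: 6 unlike of 10 pairs (running 12/23).
From row 3: 1 unlike of 1 pairs (running 13/24).
Total adjacent occupied pairs: 24; unlike-type pairs: 13.

13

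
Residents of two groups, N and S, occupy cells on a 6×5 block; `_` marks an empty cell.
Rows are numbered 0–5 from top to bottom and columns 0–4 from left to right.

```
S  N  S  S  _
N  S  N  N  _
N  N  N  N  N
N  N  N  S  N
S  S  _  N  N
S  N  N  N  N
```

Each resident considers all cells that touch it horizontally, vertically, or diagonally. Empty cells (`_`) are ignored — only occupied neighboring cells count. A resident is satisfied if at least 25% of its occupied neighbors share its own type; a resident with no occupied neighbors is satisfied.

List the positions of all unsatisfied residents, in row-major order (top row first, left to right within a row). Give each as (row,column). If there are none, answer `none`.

(3,3)

(0,0)S 1/3 ✓
(0,1)N 2/5 ✓
(0,2)S 2/5 ✓
(0,3)S 1/3 ✓
(1,0)N 3/5 ✓
(1,1)S 2/8 ✓
(1,2)N 5/8 ✓
(1,3)N 4/6 ✓
(2,0)N 4/5 ✓
(2,1)N 7/8 ✓
(2,2)N 6/8 ✓
(2,3)N 6/7 ✓
(2,4)N 3/4 ✓
(3,0)N 3/5 ✓
(3,1)N 5/7 ✓
(3,2)N 5/7 ✓
(3,3)S 0/7 ✗
(3,4)N 4/5 ✓
(4,0)S 2/5 ✓
(4,1)S 2/7 ✓
(4,3)N 6/7 ✓
(4,4)N 4/5 ✓
(5,0)S 2/3 ✓
(5,1)N 1/4 ✓
(5,2)N 3/4 ✓
(5,3)N 4/4 ✓
(5,4)N 3/3 ✓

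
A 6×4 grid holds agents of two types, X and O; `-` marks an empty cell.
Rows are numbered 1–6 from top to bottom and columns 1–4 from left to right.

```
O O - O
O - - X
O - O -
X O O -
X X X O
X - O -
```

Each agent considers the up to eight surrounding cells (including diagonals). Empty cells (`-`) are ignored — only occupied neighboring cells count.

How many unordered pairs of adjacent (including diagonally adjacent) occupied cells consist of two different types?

Scan each occupied cell's neighbors to the right and below (and the two forward diagonals) so each pair is counted once.
Row 1: O(1,1)–O(1,2)= O(1,1)–O(2,1)= O(1,2)–O(2,1)= O(1,4)–X(2,4)≠  → 1/4 unlike.
Row 2: O(2,1)–O(3,1)= X(2,4)–O(3,3)≠  → 1/2 unlike.
Row 3: O(3,1)–X(4,1)≠ O(3,1)–O(4,2)= O(3,3)–O(4,3)= O(3,3)–O(4,2)=  → 1/4 unlike.
Row 4: X(4,1)–O(4,2)≠ X(4,1)–X(5,1)= X(4,1)–X(5,2)= O(4,2)–O(4,3)= O(4,2)–X(5,2)≠ O(4,2)–X(5,3)≠ O(4,2)–X(5,1)≠ O(4,3)–X(5,3)≠ O(4,3)–O(5,4)= O(4,3)–X(5,2)≠  → 6/10 unlike.
Row 5: X(5,1)–X(5,2)= X(5,1)–X(6,1)= X(5,2)–X(5,3)= X(5,2)–O(6,3)≠ X(5,2)–X(6,1)= X(5,3)–O(5,4)≠ X(5,3)–O(6,3)≠ O(5,4)–O(6,3)=  → 3/8 unlike.
Total adjacent occupied pairs: 28; unlike-type pairs: 12.

12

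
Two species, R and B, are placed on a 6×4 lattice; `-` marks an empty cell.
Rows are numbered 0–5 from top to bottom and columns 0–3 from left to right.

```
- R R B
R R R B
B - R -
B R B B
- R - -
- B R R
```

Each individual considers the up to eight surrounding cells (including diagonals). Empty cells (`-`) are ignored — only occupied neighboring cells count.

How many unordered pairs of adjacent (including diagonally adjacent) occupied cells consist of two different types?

16

Scan each occupied cell's neighbors to the right and below (and the two forward diagonals) so each pair is counted once.
Row 0: R(0,1)–R(0,2)= R(0,1)–R(1,1)= R(0,1)–R(1,2)= R(0,1)–R(1,0)= R(0,2)–B(0,3)≠ R(0,2)–R(1,2)= R(0,2)–B(1,3)≠ R(0,2)–R(1,1)= B(0,3)–B(1,3)= B(0,3)–R(1,2)≠  → 3/10 unlike.
Row 1: R(1,0)–R(1,1)= R(1,0)–B(2,0)≠ R(1,1)–R(1,2)= R(1,1)–R(2,2)= R(1,1)–B(2,0)≠ R(1,2)–B(1,3)≠ R(1,2)–R(2,2)= B(1,3)–R(2,2)≠  → 4/8 unlike.
Row 2: B(2,0)–B(3,0)= B(2,0)–R(3,1)≠ R(2,2)–B(3,2)≠ R(2,2)–B(3,3)≠ R(2,2)–R(3,1)=  → 3/5 unlike.
Row 3: B(3,0)–R(3,1)≠ B(3,0)–R(4,1)≠ R(3,1)–B(3,2)≠ R(3,1)–R(4,1)= B(3,2)–B(3,3)= B(3,2)–R(4,1)≠  → 4/6 unlike.
Row 4: R(4,1)–B(5,1)≠ R(4,1)–R(5,2)=  → 1/2 unlike.
Row 5: B(5,1)–R(5,2)≠ R(5,2)–R(5,3)=  → 1/2 unlike.
Total adjacent occupied pairs: 33; unlike-type pairs: 16.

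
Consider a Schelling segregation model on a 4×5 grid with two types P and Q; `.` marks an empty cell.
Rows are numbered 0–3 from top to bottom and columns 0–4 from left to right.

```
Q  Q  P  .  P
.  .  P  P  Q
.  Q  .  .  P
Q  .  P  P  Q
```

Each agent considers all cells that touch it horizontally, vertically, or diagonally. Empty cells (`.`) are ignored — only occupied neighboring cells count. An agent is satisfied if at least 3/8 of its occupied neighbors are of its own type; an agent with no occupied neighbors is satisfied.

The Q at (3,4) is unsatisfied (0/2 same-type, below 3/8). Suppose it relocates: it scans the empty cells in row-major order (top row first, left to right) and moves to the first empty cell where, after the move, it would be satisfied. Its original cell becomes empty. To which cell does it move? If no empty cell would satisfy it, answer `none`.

Vacating (3,4). Empty cells in order:
  (0,3): 1/5 same-type → still unsatisfied.
  (1,0): 3/3 same-type → satisfied — stop here.

(1,0)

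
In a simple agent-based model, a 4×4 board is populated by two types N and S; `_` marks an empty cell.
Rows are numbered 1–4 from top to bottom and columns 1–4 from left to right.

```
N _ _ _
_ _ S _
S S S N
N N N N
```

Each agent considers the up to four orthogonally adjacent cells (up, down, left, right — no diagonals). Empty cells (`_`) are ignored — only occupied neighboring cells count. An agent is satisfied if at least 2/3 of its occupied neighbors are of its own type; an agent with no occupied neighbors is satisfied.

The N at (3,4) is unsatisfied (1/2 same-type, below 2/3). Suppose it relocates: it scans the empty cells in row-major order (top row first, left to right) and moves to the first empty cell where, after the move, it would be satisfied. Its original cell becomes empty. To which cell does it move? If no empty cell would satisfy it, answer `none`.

(1,2)

Vacating (3,4). Empty cells in order:
  (1,2): 1/1 same-type → satisfied — stop here.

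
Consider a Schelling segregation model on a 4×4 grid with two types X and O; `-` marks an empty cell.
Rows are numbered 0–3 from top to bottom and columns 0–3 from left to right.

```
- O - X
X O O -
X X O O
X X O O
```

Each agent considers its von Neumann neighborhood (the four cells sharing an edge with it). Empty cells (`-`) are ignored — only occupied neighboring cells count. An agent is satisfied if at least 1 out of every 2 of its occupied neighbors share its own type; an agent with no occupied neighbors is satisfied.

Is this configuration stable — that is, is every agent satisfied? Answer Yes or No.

Yes

(0,1)O 1/1 ok
(0,3)X 0/0 ok
(1,0)X 1/2 ok
(1,1)O 2/4 ok
(1,2)O 2/2 ok
(2,0)X 3/3 ok
(2,1)X 2/4 ok
(2,2)O 3/4 ok
(2,3)O 2/2 ok
(3,0)X 2/2 ok
(3,1)X 2/3 ok
(3,2)O 2/3 ok
(3,3)O 2/2 ok
All meet the threshold, so the configuration is stable.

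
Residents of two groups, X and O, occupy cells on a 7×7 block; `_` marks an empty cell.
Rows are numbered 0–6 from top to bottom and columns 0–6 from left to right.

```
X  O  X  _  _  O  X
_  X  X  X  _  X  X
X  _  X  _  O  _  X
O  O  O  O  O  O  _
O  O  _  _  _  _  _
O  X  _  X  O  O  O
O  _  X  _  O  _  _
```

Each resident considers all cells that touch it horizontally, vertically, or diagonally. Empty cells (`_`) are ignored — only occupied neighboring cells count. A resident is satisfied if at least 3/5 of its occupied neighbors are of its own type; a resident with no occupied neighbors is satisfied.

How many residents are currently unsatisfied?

Row 0: (0,0)X 1/2 not · (0,1)O 0/4 not · (0,2)X 3/4 satisfied · (0,5)O 0/3 not · (0,6)X 2/3 satisfied
Row 1: (1,1)X 5/6 satisfied · (1,2)X 4/5 satisfied · (1,3)X 3/4 satisfied · (1,5)X 3/5 satisfied · (1,6)X 3/4 satisfied
Row 2: (2,0)X 1/3 not · (2,2)X 3/6 not · (2,4)O 3/5 satisfied · (2,6)X 2/3 satisfied
Row 3: (3,0)O 3/4 satisfied · (3,1)O 4/6 satisfied · (3,2)O 3/4 satisfied · (3,3)O 3/4 satisfied · (3,4)O 3/3 satisfied · (3,5)O 2/3 satisfied
Row 4: (4,0)O 4/5 satisfied · (4,1)O 5/6 satisfied
Row 5: (5,0)O 3/4 satisfied · (5,1)X 1/5 not · (5,3)X 1/3 not · (5,4)O 2/3 satisfied · (5,5)O 3/3 satisfied · (5,6)O 1/1 satisfied
Row 6: (6,0)O 1/2 not · (6,2)X 2/2 satisfied · (6,4)O 2/3 satisfied
Unsatisfied: (0,0), (0,1), (0,5), (2,0), (2,2), (5,1), (5,3), (6,0) — 8 in total.

8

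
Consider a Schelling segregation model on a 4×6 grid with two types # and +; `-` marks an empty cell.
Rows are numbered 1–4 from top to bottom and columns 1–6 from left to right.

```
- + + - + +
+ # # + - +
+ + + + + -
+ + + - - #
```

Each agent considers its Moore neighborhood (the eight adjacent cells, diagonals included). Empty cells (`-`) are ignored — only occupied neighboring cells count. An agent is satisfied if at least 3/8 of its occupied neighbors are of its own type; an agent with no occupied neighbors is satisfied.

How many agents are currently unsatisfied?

3

(1,2)+ 2/4 ok
(1,3)+ 2/4 ok
(1,5)+ 3/3 ok
(1,6)+ 2/2 ok
(2,1)+ 3/4 ok
(2,2)# 1/7 unhappy
(2,3)# 1/7 unhappy
(2,4)+ 5/6 ok
(2,6)+ 3/3 ok
(3,1)+ 4/5 ok
(3,2)+ 6/8 ok
(3,3)+ 5/7 ok
(3,4)+ 4/5 ok
(3,5)+ 3/4 ok
(4,1)+ 3/3 ok
(4,2)+ 5/5 ok
(4,3)+ 4/4 ok
(4,6)# 0/1 unhappy
Unsatisfied: (2,2), (2,3), (4,6) — 3 in total.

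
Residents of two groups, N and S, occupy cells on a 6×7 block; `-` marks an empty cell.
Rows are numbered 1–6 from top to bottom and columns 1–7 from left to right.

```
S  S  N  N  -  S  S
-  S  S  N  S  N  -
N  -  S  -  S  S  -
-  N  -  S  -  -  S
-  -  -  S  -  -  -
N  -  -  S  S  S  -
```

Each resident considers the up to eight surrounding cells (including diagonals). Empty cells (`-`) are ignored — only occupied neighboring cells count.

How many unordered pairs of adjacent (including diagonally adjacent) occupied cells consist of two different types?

16

Scan each occupied cell's neighbors to the right and below (and the two forward diagonals) so each pair is counted once.
Row 1: S(1,1)–S(1,2)= S(1,1)–S(2,2)= S(1,2)–N(1,3)≠ S(1,2)–S(2,2)= S(1,2)–S(2,3)= N(1,3)–N(1,4)= N(1,3)–S(2,3)≠ N(1,3)–N(2,4)= N(1,3)–S(2,2)≠ N(1,4)–N(2,4)= N(1,4)–S(2,5)≠ N(1,4)–S(2,3)≠ S(1,6)–S(1,7)= S(1,6)–N(2,6)≠ S(1,6)–S(2,5)= S(1,7)–N(2,6)≠  → 7/16 unlike.
Row 2: S(2,2)–S(2,3)= S(2,2)–S(3,3)= S(2,2)–N(3,1)≠ S(2,3)–N(2,4)≠ S(2,3)–S(3,3)= N(2,4)–S(2,5)≠ N(2,4)–S(3,5)≠ N(2,4)–S(3,3)≠ S(2,5)–N(2,6)≠ S(2,5)–S(3,5)= S(2,5)–S(3,6)= N(2,6)–S(3,6)≠ N(2,6)–S(3,5)≠  → 8/13 unlike.
Row 3: N(3,1)–N(4,2)= S(3,3)–S(4,4)= S(3,3)–N(4,2)≠ S(3,5)–S(3,6)= S(3,5)–S(4,4)= S(3,6)–S(4,7)=  → 1/6 unlike.
Row 4: S(4,4)–S(5,4)=  → 0/1 unlike.
Row 5: S(5,4)–S(6,4)= S(5,4)–S(6,5)=  → 0/2 unlike.
Row 6: S(6,4)–S(6,5)= S(6,5)–S(6,6)=  → 0/2 unlike.
Total adjacent occupied pairs: 40; unlike-type pairs: 16.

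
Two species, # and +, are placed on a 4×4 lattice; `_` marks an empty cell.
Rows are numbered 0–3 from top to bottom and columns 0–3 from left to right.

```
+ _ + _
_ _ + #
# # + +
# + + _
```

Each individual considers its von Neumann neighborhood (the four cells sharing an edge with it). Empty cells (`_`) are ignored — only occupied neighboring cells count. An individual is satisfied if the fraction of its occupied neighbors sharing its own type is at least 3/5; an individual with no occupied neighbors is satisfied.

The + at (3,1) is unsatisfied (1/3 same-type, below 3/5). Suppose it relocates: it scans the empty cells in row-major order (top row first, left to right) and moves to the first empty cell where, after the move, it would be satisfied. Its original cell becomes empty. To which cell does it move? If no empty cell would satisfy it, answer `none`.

(0,1)

Vacating (3,1). Empty cells in order:
  (0,1): 2/2 same-type → satisfied — stop here.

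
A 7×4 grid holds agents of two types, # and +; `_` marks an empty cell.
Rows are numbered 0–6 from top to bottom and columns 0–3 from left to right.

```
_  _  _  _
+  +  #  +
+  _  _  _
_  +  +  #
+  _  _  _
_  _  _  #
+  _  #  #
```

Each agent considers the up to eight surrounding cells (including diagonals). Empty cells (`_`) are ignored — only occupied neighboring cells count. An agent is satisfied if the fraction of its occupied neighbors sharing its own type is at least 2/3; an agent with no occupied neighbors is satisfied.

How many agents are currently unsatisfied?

4

(1,0)+ 2/2 satisfied
(1,1)+ 2/3 satisfied
(1,2)# 0/2 not
(1,3)+ 0/1 not
(2,0)+ 3/3 satisfied
(3,1)+ 3/3 satisfied
(3,2)+ 1/2 not
(3,3)# 0/1 not
(4,0)+ 1/1 satisfied
(5,3)# 2/2 satisfied
(6,0)+ 0/0 satisfied
(6,2)# 2/2 satisfied
(6,3)# 2/2 satisfied
Unsatisfied: (1,2), (1,3), (3,2), (3,3) — 4 in total.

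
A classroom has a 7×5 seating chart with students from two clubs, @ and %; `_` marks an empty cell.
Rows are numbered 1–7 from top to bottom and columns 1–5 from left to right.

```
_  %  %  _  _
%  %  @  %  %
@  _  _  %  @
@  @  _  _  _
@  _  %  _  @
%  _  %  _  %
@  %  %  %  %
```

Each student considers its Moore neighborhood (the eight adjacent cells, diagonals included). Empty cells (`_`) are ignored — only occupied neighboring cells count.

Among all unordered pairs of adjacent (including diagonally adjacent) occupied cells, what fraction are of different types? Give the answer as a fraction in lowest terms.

5/13

Scan each occupied cell's neighbors to the right and below (and the two forward diagonals) so each pair is counted once.
Row 1: %(1,2)–%(1,3)= %(1,2)–%(2,2)= %(1,2)–@(2,3)≠ %(1,2)–%(2,1)= %(1,3)–@(2,3)≠ %(1,3)–%(2,4)= %(1,3)–%(2,2)=  → 2/7 unlike.
Row 2: %(2,1)–%(2,2)= %(2,1)–@(3,1)≠ %(2,2)–@(2,3)≠ %(2,2)–@(3,1)≠ @(2,3)–%(2,4)≠ @(2,3)–%(3,4)≠ %(2,4)–%(2,5)= %(2,4)–%(3,4)= %(2,4)–@(3,5)≠ %(2,5)–@(3,5)≠ %(2,5)–%(3,4)=  → 7/11 unlike.
Row 3: @(3,1)–@(4,1)= @(3,1)–@(4,2)= %(3,4)–@(3,5)≠  → 1/3 unlike.
Row 4: @(4,1)–@(4,2)= @(4,1)–@(5,1)= @(4,2)–%(5,3)≠ @(4,2)–@(5,1)=  → 1/4 unlike.
Row 5: @(5,1)–%(6,1)≠ %(5,3)–%(6,3)= @(5,5)–%(6,5)≠  → 2/3 unlike.
Row 6: %(6,1)–@(7,1)≠ %(6,1)–%(7,2)= %(6,3)–%(7,3)= %(6,3)–%(7,4)= %(6,3)–%(7,2)= %(6,5)–%(7,5)= %(6,5)–%(7,4)=  → 1/7 unlike.
Row 7: @(7,1)–%(7,2)≠ %(7,2)–%(7,3)= %(7,3)–%(7,4)= %(7,4)–%(7,5)=  → 1/4 unlike.
Total adjacent occupied pairs: 39; unlike-type pairs: 15.
15/39 reduces to 5/13.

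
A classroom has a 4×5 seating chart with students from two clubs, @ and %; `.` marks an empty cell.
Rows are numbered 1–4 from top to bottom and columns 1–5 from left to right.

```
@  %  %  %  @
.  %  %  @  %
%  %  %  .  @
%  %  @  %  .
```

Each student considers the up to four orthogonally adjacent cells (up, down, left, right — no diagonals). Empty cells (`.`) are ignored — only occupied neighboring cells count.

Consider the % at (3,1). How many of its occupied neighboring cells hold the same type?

2

Occupied neighbors of (3,1): (4,1)=%, (3,2)=%.
Same type (%): 2 of 2.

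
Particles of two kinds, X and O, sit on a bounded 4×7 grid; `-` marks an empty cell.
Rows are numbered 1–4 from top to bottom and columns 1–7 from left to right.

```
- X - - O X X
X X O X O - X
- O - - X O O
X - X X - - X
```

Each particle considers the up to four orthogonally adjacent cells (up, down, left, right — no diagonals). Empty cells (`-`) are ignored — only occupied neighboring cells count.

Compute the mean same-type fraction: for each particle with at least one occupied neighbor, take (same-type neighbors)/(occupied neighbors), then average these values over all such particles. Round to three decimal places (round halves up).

0.480

Row 1: (1,2)X 1/1 · (1,5)O 1/2 · (1,6)X 1/2 · (1,7)X 2/2
Row 2: (2,1)X 1/1 · (2,2)X 2/4 · (2,3)O 0/2 · (2,4)X 0/2 · (2,5)O 1/3 · (2,7)X 1/2
Row 3: (3,2)O 0/1 · (3,5)X 0/2 · (3,6)O 1/2 · (3,7)O 1/3
Row 4: (4,1)X — no occupied neighbors · (4,3)X 1/1 · (4,4)X 1/1 · (4,7)X 0/1
Sum over 17 particles: 1/1 + 1/2 + 1/2 + 2/2 + 1/1 + 2/4 + 0/2 + 0/2 + 1/3 + 1/2 + 0/1 + 0/2 + 1/2 + 1/3 + 1/1 + 1/1 + 0/1 = 49/6; mean = 49/6 ÷ 17 = 49/102 = 0.480392… → 0.480.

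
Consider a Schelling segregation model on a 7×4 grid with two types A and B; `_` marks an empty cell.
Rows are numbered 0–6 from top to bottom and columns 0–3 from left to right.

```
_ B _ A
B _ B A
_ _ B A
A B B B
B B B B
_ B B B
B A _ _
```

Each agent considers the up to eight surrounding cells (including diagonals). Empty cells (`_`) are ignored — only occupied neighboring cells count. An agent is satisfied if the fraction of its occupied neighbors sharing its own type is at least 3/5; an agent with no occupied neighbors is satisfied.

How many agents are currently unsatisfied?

(0,1)B 2/2 ok
(0,3)A 1/2 unhappy
(1,0)B 1/1 ok
(1,2)B 2/5 unhappy
(1,3)A 2/4 unhappy
(2,2)B 4/6 ok
(2,3)A 1/5 unhappy
(3,0)A 0/3 unhappy
(3,1)B 5/6 ok
(3,2)B 6/7 ok
(3,3)B 4/5 ok
(4,0)B 3/4 ok
(4,1)B 6/7 ok
(4,2)B 8/8 ok
(4,3)B 5/5 ok
(5,1)B 5/6 ok
(5,2)B 5/6 ok
(5,3)B 3/3 ok
(6,0)B 1/2 unhappy
(6,1)A 0/3 unhappy
Unsatisfied: (0,3), (1,2), (1,3), (2,3), (3,0), (6,0), (6,1) — 7 in total.

7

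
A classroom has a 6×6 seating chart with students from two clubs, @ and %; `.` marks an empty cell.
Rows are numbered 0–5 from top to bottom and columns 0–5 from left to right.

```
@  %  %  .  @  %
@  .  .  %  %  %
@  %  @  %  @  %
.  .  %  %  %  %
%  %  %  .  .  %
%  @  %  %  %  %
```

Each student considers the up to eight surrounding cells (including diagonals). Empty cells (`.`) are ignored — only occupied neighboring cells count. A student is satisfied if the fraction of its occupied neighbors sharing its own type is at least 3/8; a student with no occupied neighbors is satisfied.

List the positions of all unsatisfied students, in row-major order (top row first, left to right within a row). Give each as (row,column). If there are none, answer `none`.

Row 0: (0,0)@ 1/2 ✓ · (0,1)% 1/3 ✗ · (0,2)% 2/2 ✓ · (0,4)@ 0/4 ✗ · (0,5)% 2/3 ✓
Row 1: (1,0)@ 2/4 ✓ · (1,3)% 3/6 ✓ · (1,4)% 5/7 ✓ · (1,5)% 3/5 ✓
Row 2: (2,0)@ 1/2 ✓ · (2,1)% 1/4 ✗ · (2,2)@ 0/5 ✗ · (2,3)% 5/7 ✓ · (2,4)@ 0/8 ✗ · (2,5)% 4/5 ✓
Row 3: (3,2)% 5/6 ✓ · (3,3)% 4/6 ✓ · (3,4)% 5/6 ✓ · (3,5)% 3/4 ✓
Row 4: (4,0)% 2/3 ✓ · (4,1)% 5/6 ✓ · (4,2)% 5/6 ✓ · (4,5)% 4/4 ✓
Row 5: (5,0)% 2/3 ✓ · (5,1)@ 0/5 ✗ · (5,2)% 3/4 ✓ · (5,3)% 3/3 ✓ · (5,4)% 3/3 ✓ · (5,5)% 2/2 ✓

(0,1), (0,4), (2,1), (2,2), (2,4), (5,1)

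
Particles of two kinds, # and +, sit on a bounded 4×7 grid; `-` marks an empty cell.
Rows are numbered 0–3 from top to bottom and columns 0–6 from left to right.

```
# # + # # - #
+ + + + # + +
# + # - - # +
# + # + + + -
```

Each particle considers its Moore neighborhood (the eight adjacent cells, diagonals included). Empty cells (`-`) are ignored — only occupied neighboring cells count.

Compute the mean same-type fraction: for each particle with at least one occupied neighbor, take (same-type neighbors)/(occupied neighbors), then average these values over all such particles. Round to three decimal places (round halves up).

Row 0: (0,0)# 1/3 · (0,1)# 1/5 · (0,2)+ 3/5 · (0,3)# 2/5 · (0,4)# 2/4 · (0,6)# 0/2
Row 1: (1,0)+ 2/5 · (1,1)+ 4/8 · (1,2)+ 4/7 · (1,3)+ 2/6 · (1,4)# 3/5 · (1,5)+ 2/6 · (1,6)+ 2/4
Row 2: (2,0)# 1/5 · (2,1)+ 4/8 · (2,2)# 1/7 · (2,5)# 1/6 · (2,6)+ 3/4
Row 3: (3,0)# 1/3 · (3,1)+ 1/5 · (3,2)# 1/4 · (3,3)+ 1/3 · (3,4)+ 2/3 · (3,5)+ 2/3
Sum over 24 particles: 1/3 + 1/5 + 3/5 + 2/5 + 2/4 + 0/2 + 2/5 + 4/8 + 4/7 + 2/6 + 3/5 + 2/6 + 2/4 + 1/5 + 4/8 + 1/7 + 1/6 + 3/4 + 1/3 + 1/5 + 1/4 + 1/3 + 2/3 + 2/3 = 1991/210; mean = 1991/210 ÷ 24 = 1991/5040 = 0.395039… → 0.395.

0.395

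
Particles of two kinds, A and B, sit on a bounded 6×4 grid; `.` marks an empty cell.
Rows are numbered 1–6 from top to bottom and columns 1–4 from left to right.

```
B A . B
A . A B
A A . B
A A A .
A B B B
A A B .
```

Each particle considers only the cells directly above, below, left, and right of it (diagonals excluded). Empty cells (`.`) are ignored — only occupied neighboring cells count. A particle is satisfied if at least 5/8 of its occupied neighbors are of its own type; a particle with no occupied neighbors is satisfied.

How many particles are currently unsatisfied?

(1,1)B 0/2 unhappy
(1,2)A 0/1 unhappy
(1,4)B 1/1 ok
(2,1)A 1/2 unhappy
(2,3)A 0/1 unhappy
(2,4)B 2/3 ok
(3,1)A 3/3 ok
(3,2)A 2/2 ok
(3,4)B 1/1 ok
(4,1)A 3/3 ok
(4,2)A 3/4 ok
(4,3)A 1/2 unhappy
(5,1)A 2/3 ok
(5,2)B 1/4 unhappy
(5,3)B 3/4 ok
(5,4)B 1/1 ok
(6,1)A 2/2 ok
(6,2)A 1/3 unhappy
(6,3)B 1/2 unhappy
Unsatisfied: (1,1), (1,2), (2,1), (2,3), (4,3), (5,2), (6,2), (6,3) — 8 in total.

8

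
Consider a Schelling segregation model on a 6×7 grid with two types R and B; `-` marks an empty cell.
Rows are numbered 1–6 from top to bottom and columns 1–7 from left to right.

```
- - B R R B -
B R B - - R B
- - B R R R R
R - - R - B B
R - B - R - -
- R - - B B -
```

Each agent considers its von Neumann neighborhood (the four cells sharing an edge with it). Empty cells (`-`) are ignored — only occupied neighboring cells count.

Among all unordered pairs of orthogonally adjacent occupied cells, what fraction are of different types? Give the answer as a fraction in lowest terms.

1/2

Scan each occupied cell's neighbors to the right and below so each pair is counted once.
Row 1: B(1,3)–R(1,4)≠ B(1,3)–B(2,3)= R(1,4)–R(1,5)= R(1,5)–B(1,6)≠ B(1,6)–R(2,6)≠  → 3/5 unlike.
Row 2: B(2,1)–R(2,2)≠ R(2,2)–B(2,3)≠ B(2,3)–B(3,3)= R(2,6)–B(2,7)≠ R(2,6)–R(3,6)= B(2,7)–R(3,7)≠  → 4/6 unlike.
Row 3: B(3,3)–R(3,4)≠ R(3,4)–R(3,5)= R(3,4)–R(4,4)= R(3,5)–R(3,6)= R(3,6)–R(3,7)= R(3,6)–B(4,6)≠ R(3,7)–B(4,7)≠  → 3/7 unlike.
Row 4: R(4,1)–R(5,1)= B(4,6)–B(4,7)=  → 0/2 unlike.
Row 5: R(5,5)–B(6,5)≠  → 1/1 unlike.
Row 6: B(6,5)–B(6,6)=  → 0/1 unlike.
Total adjacent occupied pairs: 22; unlike-type pairs: 11.
11/22 reduces to 1/2.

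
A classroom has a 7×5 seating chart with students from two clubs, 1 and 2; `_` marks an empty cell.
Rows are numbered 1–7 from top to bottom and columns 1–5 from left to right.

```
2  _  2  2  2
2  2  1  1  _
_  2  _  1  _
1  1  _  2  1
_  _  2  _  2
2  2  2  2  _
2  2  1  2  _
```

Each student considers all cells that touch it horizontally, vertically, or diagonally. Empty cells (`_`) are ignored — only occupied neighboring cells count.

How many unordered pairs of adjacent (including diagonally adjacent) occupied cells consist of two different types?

Scan each occupied cell's neighbors to the right and below (and the two forward diagonals) so each pair is counted once.
From row 1: 5 unlike of 10 pairs (running 5/10).
From row 2: 2 unlike of 8 pairs (running 7/18).
From row 3: 3 unlike of 4 pairs (running 10/22).
From row 4: 3 unlike of 6 pairs (running 13/28).
From row 5: 0 unlike of 4 pairs (running 13/32).
From row 6: 3 unlike of 13 pairs (running 16/45).
From row 7: 2 unlike of 3 pairs (running 18/48).
Total adjacent occupied pairs: 48; unlike-type pairs: 18.

18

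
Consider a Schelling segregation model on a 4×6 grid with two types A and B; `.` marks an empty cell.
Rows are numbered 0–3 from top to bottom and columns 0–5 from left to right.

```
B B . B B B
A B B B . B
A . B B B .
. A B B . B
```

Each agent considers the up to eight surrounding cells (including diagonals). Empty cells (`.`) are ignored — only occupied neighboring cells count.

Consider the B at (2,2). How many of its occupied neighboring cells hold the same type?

Occupied neighbors of (2,2): (1,1)=B, (1,2)=B, (1,3)=B, (2,3)=B, (3,1)=A, (3,2)=B, (3,3)=B.
Same type (B): 6 of 7.

6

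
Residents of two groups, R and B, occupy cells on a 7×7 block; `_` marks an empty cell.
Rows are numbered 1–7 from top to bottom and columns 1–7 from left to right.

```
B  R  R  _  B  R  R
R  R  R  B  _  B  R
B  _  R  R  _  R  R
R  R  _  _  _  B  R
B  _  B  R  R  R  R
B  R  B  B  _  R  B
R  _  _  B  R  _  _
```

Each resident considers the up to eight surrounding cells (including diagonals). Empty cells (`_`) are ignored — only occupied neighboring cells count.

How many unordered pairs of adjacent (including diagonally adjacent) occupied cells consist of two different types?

Scan each occupied cell's neighbors to the right and below (and the two forward diagonals) so each pair is counted once.
From row 1: 7 unlike of 18 pairs (running 7/18).
From row 2: 8 unlike of 15 pairs (running 15/33).
From row 3: 4 unlike of 9 pairs (running 19/42).
From row 4: 7 unlike of 10 pairs (running 26/52).
From row 5: 8 unlike of 17 pairs (running 34/69).
From row 6: 5 unlike of 10 pairs (running 39/79).
From row 7: 1 unlike of 1 pairs (running 40/80).
Total adjacent occupied pairs: 80; unlike-type pairs: 40.

40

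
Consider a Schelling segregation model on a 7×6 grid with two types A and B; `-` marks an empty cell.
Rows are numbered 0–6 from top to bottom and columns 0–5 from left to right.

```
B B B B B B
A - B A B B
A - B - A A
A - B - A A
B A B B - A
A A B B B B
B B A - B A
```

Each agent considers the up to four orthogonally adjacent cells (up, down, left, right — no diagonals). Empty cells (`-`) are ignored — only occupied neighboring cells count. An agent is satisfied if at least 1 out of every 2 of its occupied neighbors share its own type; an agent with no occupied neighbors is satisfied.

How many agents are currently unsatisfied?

Row 0: (0,0)B 1/2 ✓ · (0,1)B 2/2 ✓ · (0,2)B 3/3 ✓ · (0,3)B 2/3 ✓ · (0,4)B 3/3 ✓ · (0,5)B 2/2 ✓
Row 1: (1,0)A 1/2 ✓ · (1,2)B 2/3 ✓ · (1,3)A 0/3 ✗ · (1,4)B 2/4 ✓ · (1,5)B 2/3 ✓
Row 2: (2,0)A 2/2 ✓ · (2,2)B 2/2 ✓ · (2,4)A 2/3 ✓ · (2,5)A 2/3 ✓
Row 3: (3,0)A 1/2 ✓ · (3,2)B 2/2 ✓ · (3,4)A 2/2 ✓ · (3,5)A 3/3 ✓
Row 4: (4,0)B 0/3 ✗ · (4,1)A 1/3 ✗ · (4,2)B 3/4 ✓ · (4,3)B 2/2 ✓ · (4,5)A 1/2 ✓
Row 5: (5,0)A 1/3 ✗ · (5,1)A 2/4 ✓ · (5,2)B 2/4 ✓ · (5,3)B 3/3 ✓ · (5,4)B 3/3 ✓ · (5,5)B 1/3 ✗
Row 6: (6,0)B 1/2 ✓ · (6,1)B 1/3 ✗ · (6,2)A 0/2 ✗ · (6,4)B 1/2 ✓ · (6,5)A 0/2 ✗
Unsatisfied: (1,3), (4,0), (4,1), (5,0), (5,5), (6,1), (6,2), (6,5) — 8 in total.

8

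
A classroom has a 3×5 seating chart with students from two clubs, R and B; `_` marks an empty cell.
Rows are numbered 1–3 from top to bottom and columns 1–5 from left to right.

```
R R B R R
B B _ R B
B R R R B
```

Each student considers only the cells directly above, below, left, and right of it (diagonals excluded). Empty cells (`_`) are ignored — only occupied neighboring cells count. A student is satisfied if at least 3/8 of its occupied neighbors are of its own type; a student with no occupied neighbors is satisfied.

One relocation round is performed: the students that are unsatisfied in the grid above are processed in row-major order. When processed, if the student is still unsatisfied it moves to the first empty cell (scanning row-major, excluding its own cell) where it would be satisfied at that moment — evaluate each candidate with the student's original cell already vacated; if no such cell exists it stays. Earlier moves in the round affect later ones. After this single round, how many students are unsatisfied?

Initially unsatisfied (in order): (1,2), (1,3), (2,2), (2,5), (3,2).
  (1,2) → (2,3).
  (1,3) → (1,2).
  (2,2): now satisfied by earlier moves; stays.
  (2,5): no empty cell satisfies it; stays.
  (3,2) → (1,3).
Resulting grid:
R B R R R
B B R R B
B _ R R B
Unsatisfied now: (1,1), (1,2), (2,5).

3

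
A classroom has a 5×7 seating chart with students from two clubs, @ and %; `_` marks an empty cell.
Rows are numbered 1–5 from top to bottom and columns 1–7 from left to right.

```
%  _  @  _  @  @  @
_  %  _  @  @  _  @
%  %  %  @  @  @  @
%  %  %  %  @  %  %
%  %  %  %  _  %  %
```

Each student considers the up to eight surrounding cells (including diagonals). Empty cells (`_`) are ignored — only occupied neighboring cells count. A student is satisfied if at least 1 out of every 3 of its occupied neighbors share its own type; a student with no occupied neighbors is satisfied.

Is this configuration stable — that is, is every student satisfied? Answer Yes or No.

Yes

Row 1: (1,1)% 1/1 satisfied · (1,3)@ 1/2 satisfied · (1,5)@ 3/3 satisfied · (1,6)@ 4/4 satisfied · (1,7)@ 2/2 satisfied
Row 2: (2,2)% 4/5 satisfied · (2,4)@ 5/6 satisfied · (2,5)@ 6/6 satisfied · (2,7)@ 4/4 satisfied
Row 3: (3,1)% 4/4 satisfied · (3,2)% 6/6 satisfied · (3,3)% 5/7 satisfied · (3,4)@ 4/7 satisfied · (3,5)@ 5/7 satisfied · (3,6)@ 5/7 satisfied · (3,7)@ 2/4 satisfied
Row 4: (4,1)% 5/5 satisfied · (4,2)% 8/8 satisfied · (4,3)% 7/8 satisfied · (4,4)% 4/7 satisfied · (4,5)@ 3/7 satisfied · (4,6)% 3/7 satisfied · (4,7)% 3/5 satisfied
Row 5: (5,1)% 3/3 satisfied · (5,2)% 5/5 satisfied · (5,3)% 5/5 satisfied · (5,4)% 3/4 satisfied · (5,6)% 3/4 satisfied · (5,7)% 3/3 satisfied
All meet the threshold, so the configuration is stable.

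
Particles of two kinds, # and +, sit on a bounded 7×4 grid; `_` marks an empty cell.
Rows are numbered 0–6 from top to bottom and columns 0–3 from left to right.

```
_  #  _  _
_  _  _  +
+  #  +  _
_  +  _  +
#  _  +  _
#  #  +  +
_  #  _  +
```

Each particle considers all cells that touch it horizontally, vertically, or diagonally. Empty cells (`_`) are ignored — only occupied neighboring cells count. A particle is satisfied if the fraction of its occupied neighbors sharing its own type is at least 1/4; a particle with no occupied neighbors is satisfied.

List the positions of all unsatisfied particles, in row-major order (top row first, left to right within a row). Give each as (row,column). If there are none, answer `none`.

(2,1)

Row 0: (0,1)# 0/0 ok
Row 1: (1,3)+ 1/1 ok
Row 2: (2,0)+ 1/2 ok · (2,1)# 0/3 unhappy · (2,2)+ 3/4 ok
Row 3: (3,1)+ 3/5 ok · (3,3)+ 2/2 ok
Row 4: (4,0)# 2/3 ok · (4,2)+ 4/5 ok
Row 5: (5,0)# 3/3 ok · (5,1)# 3/5 ok · (5,2)+ 3/5 ok · (5,3)+ 3/3 ok
Row 6: (6,1)# 2/3 ok · (6,3)+ 2/2 ok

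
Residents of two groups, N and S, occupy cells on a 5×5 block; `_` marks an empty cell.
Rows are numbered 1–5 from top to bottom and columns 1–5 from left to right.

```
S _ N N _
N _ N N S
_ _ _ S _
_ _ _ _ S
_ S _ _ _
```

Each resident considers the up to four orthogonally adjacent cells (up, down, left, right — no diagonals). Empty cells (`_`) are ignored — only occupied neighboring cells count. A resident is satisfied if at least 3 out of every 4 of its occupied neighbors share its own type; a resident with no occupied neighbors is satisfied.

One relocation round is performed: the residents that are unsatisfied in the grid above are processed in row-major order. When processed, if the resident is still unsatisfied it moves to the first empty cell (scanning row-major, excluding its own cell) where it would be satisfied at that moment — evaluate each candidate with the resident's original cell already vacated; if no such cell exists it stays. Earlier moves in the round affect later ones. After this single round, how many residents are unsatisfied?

0

Initially unsatisfied (in order): (1,1), (2,1), (2,4), (2,5), (3,4).
  (1,1) → (3,2).
  (2,1): now satisfied by earlier moves; stays.
  (2,4) → (1,1).
  (2,5): now satisfied by earlier moves; stays.
  (3,4): now satisfied by earlier moves; stays.
Resulting grid:
N _ N N _
N _ N _ S
_ S _ S _
_ _ _ _ S
_ S _ _ _
All satisfied now.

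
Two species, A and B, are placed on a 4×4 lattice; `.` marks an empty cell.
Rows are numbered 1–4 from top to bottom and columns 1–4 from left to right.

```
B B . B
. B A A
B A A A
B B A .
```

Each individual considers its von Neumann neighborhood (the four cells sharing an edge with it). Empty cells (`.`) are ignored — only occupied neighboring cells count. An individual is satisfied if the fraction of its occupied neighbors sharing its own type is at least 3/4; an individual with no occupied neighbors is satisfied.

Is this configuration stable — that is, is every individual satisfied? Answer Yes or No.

Row 1: (1,1)B 1/1 satisfied · (1,2)B 2/2 satisfied · (1,4)B 0/1 not
Row 2: (2,2)B 1/3 not · (2,3)A 2/3 not · (2,4)A 2/3 not
Row 3: (3,1)B 1/2 not · (3,2)A 1/4 not · (3,3)A 4/4 satisfied · (3,4)A 2/2 satisfied
Row 4: (4,1)B 2/2 satisfied · (4,2)B 1/3 not · (4,3)A 1/2 not
For instance (1,4) has only 0/1 same-type neighbors, below 3/4.

No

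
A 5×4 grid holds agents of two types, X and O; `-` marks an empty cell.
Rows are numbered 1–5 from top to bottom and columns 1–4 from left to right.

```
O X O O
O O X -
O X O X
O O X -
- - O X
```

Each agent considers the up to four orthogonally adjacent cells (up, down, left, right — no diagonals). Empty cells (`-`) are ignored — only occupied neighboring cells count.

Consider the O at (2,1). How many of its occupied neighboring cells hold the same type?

Occupied neighbors of (2,1): (1,1)=O, (3,1)=O, (2,2)=O.
Same type (O): 3 of 3.

3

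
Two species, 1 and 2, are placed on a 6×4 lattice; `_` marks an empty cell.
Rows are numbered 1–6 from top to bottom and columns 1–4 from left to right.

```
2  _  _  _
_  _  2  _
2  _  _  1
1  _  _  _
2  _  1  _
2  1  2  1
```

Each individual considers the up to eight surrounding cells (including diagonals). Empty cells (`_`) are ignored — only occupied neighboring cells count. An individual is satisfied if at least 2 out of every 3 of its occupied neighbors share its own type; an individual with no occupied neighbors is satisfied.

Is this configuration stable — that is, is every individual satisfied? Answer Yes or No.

No

(1,1)2 0/0 satisfied
(2,3)2 0/1 not
(3,1)2 0/1 not
(3,4)1 0/1 not
(4,1)1 0/2 not
(5,1)2 1/3 not
(5,3)1 2/3 satisfied
(6,1)2 1/2 not
(6,2)1 1/4 not
(6,3)2 0/3 not
(6,4)1 1/2 not
For instance (2,3) has only 0/1 same-type neighbors, below 2/3.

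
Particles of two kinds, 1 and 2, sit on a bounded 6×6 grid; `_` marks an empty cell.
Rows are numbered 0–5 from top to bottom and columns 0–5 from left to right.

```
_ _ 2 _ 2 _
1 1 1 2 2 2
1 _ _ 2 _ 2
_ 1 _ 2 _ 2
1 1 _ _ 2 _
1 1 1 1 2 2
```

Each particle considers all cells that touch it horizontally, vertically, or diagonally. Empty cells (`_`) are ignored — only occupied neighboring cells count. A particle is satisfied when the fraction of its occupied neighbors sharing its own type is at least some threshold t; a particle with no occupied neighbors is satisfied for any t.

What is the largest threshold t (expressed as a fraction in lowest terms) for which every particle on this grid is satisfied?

1/4

(0,2)2 1/3
(0,4)2 3/3
(1,0)1 2/2
(1,1)1 3/4
(1,2)1 1/4
(1,3)2 4/5
(1,4)2 5/5
(1,5)2 3/3
(2,0)1 3/3
(2,3)2 3/4
(2,5)2 3/3
(3,1)1 3/3
(3,3)2 2/2
(3,5)2 2/2
(4,0)1 4/4
(4,1)1 5/5
(4,4)2 4/5
(5,0)1 3/3
(5,1)1 4/4
(5,2)1 3/3
(5,3)1 1/3
(5,4)2 2/3
(5,5)2 2/2
The smallest same-type fraction is 1/4 at (1,2), which reduces to 1/4. Any threshold above that leaves this particle unsatisfied.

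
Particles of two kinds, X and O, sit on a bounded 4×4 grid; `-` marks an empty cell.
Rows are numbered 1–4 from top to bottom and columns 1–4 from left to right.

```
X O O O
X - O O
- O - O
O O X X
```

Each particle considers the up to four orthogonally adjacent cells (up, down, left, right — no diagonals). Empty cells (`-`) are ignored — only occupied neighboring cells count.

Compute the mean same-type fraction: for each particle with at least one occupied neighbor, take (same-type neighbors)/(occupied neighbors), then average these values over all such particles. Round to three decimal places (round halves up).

0.782

Row 1: (1,1)X 1/2 · (1,2)O 1/2 · (1,3)O 3/3 · (1,4)O 2/2
Row 2: (2,1)X 1/1 · (2,3)O 2/2 · (2,4)O 3/3
Row 3: (3,2)O 1/1 · (3,4)O 1/2
Row 4: (4,1)O 1/1 · (4,2)O 2/3 · (4,3)X 1/2 · (4,4)X 1/2
Sum over 13 particles: 1/2 + 1/2 + 3/3 + 2/2 + 1/1 + 2/2 + 3/3 + 1/1 + 1/2 + 1/1 + 2/3 + 1/2 + 1/2 = 61/6; mean = 61/6 ÷ 13 = 61/78 = 0.782051… → 0.782.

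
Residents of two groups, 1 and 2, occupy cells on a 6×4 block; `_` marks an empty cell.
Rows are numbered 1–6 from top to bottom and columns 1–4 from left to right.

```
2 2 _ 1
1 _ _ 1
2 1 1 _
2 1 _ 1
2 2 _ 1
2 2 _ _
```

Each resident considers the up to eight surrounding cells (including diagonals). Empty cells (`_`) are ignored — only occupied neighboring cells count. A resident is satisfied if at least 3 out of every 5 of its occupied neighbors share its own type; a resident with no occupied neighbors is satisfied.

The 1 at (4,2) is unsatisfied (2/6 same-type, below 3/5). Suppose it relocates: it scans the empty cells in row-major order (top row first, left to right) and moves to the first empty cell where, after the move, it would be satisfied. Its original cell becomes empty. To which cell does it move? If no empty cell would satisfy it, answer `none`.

Vacating (4,2). Empty cells in order:
  (1,3): 2/3 same-type → satisfied — stop here.

(1,3)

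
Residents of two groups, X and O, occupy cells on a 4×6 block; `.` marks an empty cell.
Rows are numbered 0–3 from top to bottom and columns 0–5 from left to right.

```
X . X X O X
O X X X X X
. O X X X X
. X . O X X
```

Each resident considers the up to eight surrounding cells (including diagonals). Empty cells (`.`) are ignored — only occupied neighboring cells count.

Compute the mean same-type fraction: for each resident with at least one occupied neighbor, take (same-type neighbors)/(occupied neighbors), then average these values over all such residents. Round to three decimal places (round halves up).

Row 0: (0,0)X 1/2 · (0,2)X 4/4 · (0,3)X 4/5 · (0,4)O 0/5 · (0,5)X 2/3
Row 1: (1,0)O 1/3 · (1,1)X 4/6 · (1,2)X 6/7 · (1,3)X 7/8 · (1,4)X 7/8 · (1,5)X 4/5
Row 2: (2,1)O 1/5 · (2,2)X 5/7 · (2,3)X 6/7 · (2,4)X 7/8 · (2,5)X 5/5
Row 3: (3,1)X 1/2 · (3,3)O 0/4 · (3,4)X 4/5 · (3,5)X 3/3
Sum over 20 residents: 1/2 + 4/4 + 4/5 + 0/5 + 2/3 + 1/3 + 4/6 + 6/7 + 7/8 + 7/8 + 4/5 + 1/5 + 5/7 + 6/7 + 7/8 + 5/5 + 1/2 + 0/4 + 4/5 + 3/3 = 11189/840; mean = 11189/840 ÷ 20 = 11189/16800 = 0.666011… → 0.666.

0.666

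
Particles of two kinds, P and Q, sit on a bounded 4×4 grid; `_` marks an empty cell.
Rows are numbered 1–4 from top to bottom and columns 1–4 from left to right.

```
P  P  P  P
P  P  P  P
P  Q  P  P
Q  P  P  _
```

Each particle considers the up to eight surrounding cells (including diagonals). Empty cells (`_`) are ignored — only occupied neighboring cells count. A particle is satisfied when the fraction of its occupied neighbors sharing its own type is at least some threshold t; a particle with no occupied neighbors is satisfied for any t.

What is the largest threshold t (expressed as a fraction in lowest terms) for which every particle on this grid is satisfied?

Row 1: (1,1)P 3/3 · (1,2)P 5/5 · (1,3)P 5/5 · (1,4)P 3/3
Row 2: (2,1)P 4/5 · (2,2)P 7/8 · (2,3)P 7/8 · (2,4)P 5/5
Row 3: (3,1)P 3/5 · (3,2)Q 1/8 · (3,3)P 6/7 · (3,4)P 4/4
Row 4: (4,1)Q 1/3 · (4,2)P 3/5 · (4,3)P 3/4
The smallest same-type fraction is 1/8 at (3,2), which reduces to 1/8. Any threshold above that leaves this particle unsatisfied.

1/8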